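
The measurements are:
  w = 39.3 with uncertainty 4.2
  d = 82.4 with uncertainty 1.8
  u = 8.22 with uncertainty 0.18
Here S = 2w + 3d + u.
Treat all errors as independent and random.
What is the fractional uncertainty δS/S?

0.0299

Each term contributes (cᵢ δxᵢ)² to (δS)²:
  (2·δw)² = 70.6;  (3·δd)² = 29.2;  (δu)² = 0.0324
δS = √(99.8) = 9.99
S = 334, so δS/S = 9.99/334 = 0.0299.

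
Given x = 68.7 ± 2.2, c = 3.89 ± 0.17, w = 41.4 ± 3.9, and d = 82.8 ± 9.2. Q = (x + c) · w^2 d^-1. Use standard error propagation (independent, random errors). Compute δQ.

332

Let u = x + c = 72.6. δu = √(δx² + δc²) = √(4.84 + 0.0289) = 2.21, so δu/u = 0.0304.
Q is then a monomial in u, w, d:
δQ/Q = √((δu/u)² + (2·δw/w)² + (-1·δd/d)²) = √(0.000924 + 0.0355 + 0.0123) = 0.221
Q = 1500, so δQ = 0.221 × 1500 = 332.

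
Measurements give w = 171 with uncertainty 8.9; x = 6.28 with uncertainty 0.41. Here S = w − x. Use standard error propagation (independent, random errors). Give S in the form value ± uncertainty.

165 ± 8.91

For a sum/difference, combine absolute errors in quadrature:
  (δw)² = 79.2;  (δx)² = 0.168
δS = √(79.4) = 8.91
S = 165.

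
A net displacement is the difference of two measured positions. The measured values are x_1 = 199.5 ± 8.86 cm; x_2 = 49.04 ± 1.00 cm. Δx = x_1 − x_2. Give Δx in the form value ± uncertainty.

Δx is a linear combination, so absolute uncertainties add in quadrature:
  (δx_1)² = 78.5;  (δx_2)² = 1.00
δΔx = √(79.5) = 8.92 cm
Δx = 150.5 cm.

150.5 ± 8.92 cm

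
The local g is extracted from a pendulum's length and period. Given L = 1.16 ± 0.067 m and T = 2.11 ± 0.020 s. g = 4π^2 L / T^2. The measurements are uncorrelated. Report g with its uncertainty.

10.3 ± 0.625 m/s^2

Relative error in a monomial: (δg/g)² = Σ (nᵢ · δxᵢ/xᵢ)².
  (1·δL/L)² = (1×0.0578)² = 0.00334;  (-2·δT/T)² = (-2×0.00948)² = 0.000359
δg/g = √(0.00370) = 0.0608
g = 10.3 m/s^2, so δg = 0.0608 × 10.3 = 0.625 m/s^2.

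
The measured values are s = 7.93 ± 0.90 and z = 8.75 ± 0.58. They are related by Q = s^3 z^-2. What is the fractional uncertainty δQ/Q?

Q is a product of powers, so relative uncertainties combine in quadrature:
  (3·δs/s)² = (3×0.113)² = 0.116;  (-2·δz/z)² = (-2×0.0663)² = 0.0176
δQ/Q = √(0.134) = 0.365

0.365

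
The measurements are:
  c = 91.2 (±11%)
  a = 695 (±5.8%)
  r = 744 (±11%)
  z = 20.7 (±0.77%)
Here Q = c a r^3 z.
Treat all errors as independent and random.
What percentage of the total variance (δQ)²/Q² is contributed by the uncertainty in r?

(δQ/Q)² = (1·δc/c)² + (1·δa/a)² + (3·δr/r)² + (1·δz/z)²
  c term: (1×0.110)² = 0.0121
  a term: (1×0.0580)² = 0.00336
  r term: (3×0.110)² = 0.109
  z term: (1×0.00770)² = 5.93e-05
Total = 0.124. Share from r = 0.109/0.124 = 0.875.

87.5%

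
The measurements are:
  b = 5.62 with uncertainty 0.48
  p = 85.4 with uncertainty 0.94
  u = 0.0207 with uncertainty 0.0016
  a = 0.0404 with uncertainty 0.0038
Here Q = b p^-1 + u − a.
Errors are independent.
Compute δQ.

Let w = b·p^-1 = 0.0658. δw/w = √((1·δb/b)² + (-1·δp/p)²) = √(0.00729 + 0.000121) = 0.0861, so δw = 0.00567.
Q = w + u − a: δQ = √(δw² + δu² + δa²) = √(3.21e-05 + 2.56e-06 + 1.44e-05) = 0.00701

0.00701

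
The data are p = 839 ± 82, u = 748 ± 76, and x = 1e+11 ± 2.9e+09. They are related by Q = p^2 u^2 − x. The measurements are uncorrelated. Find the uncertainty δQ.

Let w = p^2·u^2 = 3.94e+11. δw/w = √((2·δp/p)² + (2·δu/u)²) = √(0.0382 + 0.0413) = 0.282, so δw = 1.11e+11.
Q = w − x: δQ = √(δw² + δx²) = √(1.23e+22 + 8.41e+18) = 1.11e+11

1.11e+11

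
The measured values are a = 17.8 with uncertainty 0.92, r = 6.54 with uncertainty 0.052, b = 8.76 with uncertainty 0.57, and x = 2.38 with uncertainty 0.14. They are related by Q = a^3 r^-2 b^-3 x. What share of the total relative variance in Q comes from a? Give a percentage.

36.5%

(δQ/Q)² = (3·δa/a)² + (-2·δr/r)² + (-3·δb/b)² + (1·δx/x)²
  a term: (3×0.0517)² = 0.0240
  r term: (-2×0.00795)² = 0.000253
  b term: (-3×0.0651)² = 0.0381
  x term: (1×0.0588)² = 0.00346
Total = 0.0659. Share from a = 0.0240/0.0659 = 0.365.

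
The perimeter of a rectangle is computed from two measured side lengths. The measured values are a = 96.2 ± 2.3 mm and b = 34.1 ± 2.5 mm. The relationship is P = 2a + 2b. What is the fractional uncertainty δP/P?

0.0261

For a sum/difference, combine absolute errors in quadrature:
  (2·δa)² = 21.2;  (2·δb)² = 25.0
δP = √(46.2) = 6.79 mm
P = 261 mm, so δP/P = 6.79/261 = 0.0261.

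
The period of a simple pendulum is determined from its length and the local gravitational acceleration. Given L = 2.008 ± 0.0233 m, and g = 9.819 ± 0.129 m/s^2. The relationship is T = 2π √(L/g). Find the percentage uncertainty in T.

T is a product of powers, so relative uncertainties combine in quadrature:
  (½·δL/L)² = (0.5×0.0116)² = 3.37e-05;  (−½·δg/g)² = (-0.5×0.0131)² = 4.32e-05
δT/T = √(7.68e-05) = 0.00876

0.876%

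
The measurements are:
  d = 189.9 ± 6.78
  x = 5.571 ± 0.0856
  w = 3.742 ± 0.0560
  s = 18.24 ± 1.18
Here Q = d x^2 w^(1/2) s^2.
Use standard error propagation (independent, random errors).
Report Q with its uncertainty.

Since Q is a product/quotient, work with relative uncertainties:
  (1·δd/d)² = (1×0.0357)² = 0.00127;  (2·δx/x)² = (2×0.0154)² = 0.000944;  (½·δw/w)² = (0.5×0.0150)² = 5.6e-05;  (2·δs/s)² = (2×0.0647)² = 0.0167
δQ/Q = √(0.0190) = 0.138
Q = 3.793e+06, so δQ = 0.138 × 3.793e+06 = 5.23e+05.

(3.793 ± 0.523) × 10^6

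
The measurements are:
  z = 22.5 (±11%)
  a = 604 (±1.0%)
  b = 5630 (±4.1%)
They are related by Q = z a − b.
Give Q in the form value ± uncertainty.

7960 ± 1520

Let p = z·a = 13600. δp/p = √((1·δz/z)² + (1·δa/a)²) = √(0.0121 + 0.000100) = 0.110, so δp = 1500.
Q = p − b: δQ = √(δp² + δb²) = √(2.25e+06 + 53300) = 1520
Q = 7960.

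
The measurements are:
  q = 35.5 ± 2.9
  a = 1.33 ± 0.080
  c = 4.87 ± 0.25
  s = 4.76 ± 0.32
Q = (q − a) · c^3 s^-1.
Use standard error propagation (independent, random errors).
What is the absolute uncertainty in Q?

156

Let u = q − a = 34.2. δu = √(δq² + δa²) = √(8.41 + 0.00640) = 2.90, so δu/u = 0.0849.
Q is then a monomial in u, c, s:
δQ/Q = √((δu/u)² + (3·δc/c)² + (-1·δs/s)²) = √(0.00721 + 0.0237 + 0.00452) = 0.188
Q = 829, so δQ = 0.188 × 829 = 156.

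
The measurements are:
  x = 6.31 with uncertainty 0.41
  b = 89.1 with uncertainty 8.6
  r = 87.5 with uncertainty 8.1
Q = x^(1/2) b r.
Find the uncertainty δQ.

Q is a product of powers, so relative uncertainties combine in quadrature:
  (½·δx/x)² = (0.5×0.0650)² = 0.00106;  (1·δb/b)² = (1×0.0965)² = 0.00932;  (1·δr/r)² = (1×0.0926)² = 0.00857
δQ/Q = √(0.0189) = 0.138
Q = 19600, so δQ = 0.138 × 19600 = 2700.

2700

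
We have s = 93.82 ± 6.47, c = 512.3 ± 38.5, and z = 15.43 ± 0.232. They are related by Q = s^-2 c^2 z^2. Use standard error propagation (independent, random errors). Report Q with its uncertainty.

Q is a product of powers, so relative uncertainties combine in quadrature:
  (-2·δs/s)² = (-2×0.0690)² = 0.0190;  (2·δc/c)² = (2×0.0752)² = 0.0226;  (2·δz/z)² = (2×0.0150)² = 0.000904
δQ/Q = √(0.0425) = 0.206
Q = 7099, so δQ = 0.206 × 7099 = 1460.

7099 ± 1460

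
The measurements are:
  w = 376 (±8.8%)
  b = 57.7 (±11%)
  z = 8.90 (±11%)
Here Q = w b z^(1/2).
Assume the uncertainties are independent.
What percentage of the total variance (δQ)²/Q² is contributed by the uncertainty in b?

(δQ/Q)² = (1·δw/w)² + (1·δb/b)² + (½·δz/z)²
  w term: (1×0.0880)² = 0.00774
  b term: (1×0.110)² = 0.0121
  z term: (0.5×0.110)² = 0.00302
Total = 0.0229. Share from b = 0.0121/0.0229 = 0.529.

52.9%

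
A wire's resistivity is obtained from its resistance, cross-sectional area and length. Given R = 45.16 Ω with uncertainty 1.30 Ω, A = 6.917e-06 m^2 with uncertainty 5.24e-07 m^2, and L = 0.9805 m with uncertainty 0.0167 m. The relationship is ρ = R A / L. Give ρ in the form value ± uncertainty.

Each factor contributes (exponent × relative error)² to (δρ/ρ)²:
  (1·δR/R)² = (1×0.0288)² = 0.000829;  (1·δA/A)² = (1×0.0758)² = 0.00574;  (-1·δL/L)² = (-1×0.0170)² = 0.000290
δρ/ρ = √(0.00686) = 0.0828
ρ = 0.0003186 Ω·m, so δρ = 0.0828 × 0.0003186 = 2.64e-05 Ω·m.

(3.186 ± 0.264) × 10^-4 Ω·m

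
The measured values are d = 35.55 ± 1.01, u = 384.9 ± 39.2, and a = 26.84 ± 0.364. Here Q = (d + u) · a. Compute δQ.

Let w = d + u = 420.4. δw = √(δd² + δu²) = √(1.02 + 1540) = 39.2, so δw/w = 0.0933.
Q is then a monomial in w, a:
δQ/Q = √((δw/w)² + (1·δa/a)²) = √(0.00870 + 0.000184) = 0.0942
Q = 11280, so δQ = 0.0942 × 11280 = 1060.

1060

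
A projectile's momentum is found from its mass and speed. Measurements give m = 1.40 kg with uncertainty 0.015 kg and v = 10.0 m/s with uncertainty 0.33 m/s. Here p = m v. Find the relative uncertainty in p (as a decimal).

For a monomial p ∝ m, v, fractional errors add in quadrature:
  (1·δm/m)² = (1×0.0107)² = 0.000115;  (1·δv/v)² = (1×0.0330)² = 0.00109
δp/p = √(0.00120) = 0.0347

0.0347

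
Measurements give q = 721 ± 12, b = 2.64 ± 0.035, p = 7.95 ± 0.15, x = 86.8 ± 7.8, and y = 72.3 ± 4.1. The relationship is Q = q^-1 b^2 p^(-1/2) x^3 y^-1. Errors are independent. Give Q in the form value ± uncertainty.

31.0 ± 8.60

Each factor contributes (exponent × relative error)² to (δQ/Q)²:
  (-1·δq/q)² = (-1×0.0166)² = 0.000277;  (2·δb/b)² = (2×0.0133)² = 0.000703;  (−½·δp/p)² = (-0.5×0.0189)² = 8.9e-05;  (3·δx/x)² = (3×0.0899)² = 0.0727;  (-1·δy/y)² = (-1×0.0567)² = 0.00322
δQ/Q = √(0.0770) = 0.277
Q = 31.0, so δQ = 0.277 × 31.0 = 8.60.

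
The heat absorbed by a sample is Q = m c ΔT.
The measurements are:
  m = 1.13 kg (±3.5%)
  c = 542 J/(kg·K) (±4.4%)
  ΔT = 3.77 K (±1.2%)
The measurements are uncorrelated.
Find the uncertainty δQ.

133 J

Q is a product of powers, so relative uncertainties combine in quadrature:
  (1·δm/m)² = (1×0.0350)² = 0.00123;  (1·δc/c)² = (1×0.0440)² = 0.00194;  (1·δΔT/ΔT)² = (1×0.0120)² = 0.000144
δQ/Q = √(0.00331) = 0.0575
Q = 2310 J, so δQ = 0.0575 × 2310 = 133 J.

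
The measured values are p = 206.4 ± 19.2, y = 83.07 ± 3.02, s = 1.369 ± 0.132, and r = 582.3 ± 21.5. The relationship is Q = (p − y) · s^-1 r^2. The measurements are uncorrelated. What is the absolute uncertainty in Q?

Let u = p − y = 123.3. δu = √(δp² + δy²) = √(369 + 9.12) = 19.4, so δu/u = 0.158.
Q is then a monomial in u, s, r:
δQ/Q = √((δu/u)² + (-1·δs/s)² + (2·δr/r)²) = √(0.0248 + 0.00930 + 0.00545) = 0.199
Q = 3.055e+07, so δQ = 0.199 × 3.055e+07 = 6.08e+06.

6.08e+06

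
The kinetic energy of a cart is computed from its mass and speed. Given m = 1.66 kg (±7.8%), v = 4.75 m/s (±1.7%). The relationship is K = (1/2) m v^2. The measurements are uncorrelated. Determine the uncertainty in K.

Since K is a product/quotient, work with relative uncertainties:
  (1·δm/m)² = (1×0.0780)² = 0.00608;  (2·δv/v)² = (2×0.0170)² = 0.00116
δK/K = √(0.00724) = 0.0851
K = 18.7 J, so δK = 0.0851 × 18.7 = 1.59 J.

1.59 J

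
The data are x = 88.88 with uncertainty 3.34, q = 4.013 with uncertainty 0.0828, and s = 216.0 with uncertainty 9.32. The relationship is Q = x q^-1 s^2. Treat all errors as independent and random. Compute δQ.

Products/powers → add relative errors in quadrature, weighted by exponent:
  (1·δx/x)² = (1×0.0376)² = 0.00141;  (-1·δq/q)² = (-1×0.0206)² = 0.000426;  (2·δs/s)² = (2×0.0431)² = 0.00745
δQ/Q = √(0.00928) = 0.0964
Q = 1.033e+06, so δQ = 0.0964 × 1.033e+06 = 99600.

99600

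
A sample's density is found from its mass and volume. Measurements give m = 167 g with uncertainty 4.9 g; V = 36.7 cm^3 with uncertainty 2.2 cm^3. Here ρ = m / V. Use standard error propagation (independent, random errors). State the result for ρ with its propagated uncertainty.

4.55 ± 0.304 g/cm^3

Relative error in a monomial: (δρ/ρ)² = Σ (nᵢ · δxᵢ/xᵢ)².
  (1·δm/m)² = (1×0.0293)² = 0.000861;  (-1·δV/V)² = (-1×0.0599)² = 0.00359
δρ/ρ = √(0.00445) = 0.0667
ρ = 4.55 g/cm^3, so δρ = 0.0667 × 4.55 = 0.304 g/cm^3.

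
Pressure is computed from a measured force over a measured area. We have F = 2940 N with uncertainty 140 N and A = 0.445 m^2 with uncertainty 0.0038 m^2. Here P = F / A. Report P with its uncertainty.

6610 ± 320 Pa

Relative error in a monomial: (δP/P)² = Σ (nᵢ · δxᵢ/xᵢ)².
  (1·δF/F)² = (1×0.0476)² = 0.00227;  (-1·δA/A)² = (-1×0.00854)² = 7.29e-05
δP/P = √(0.00234) = 0.0484
P = 6610 Pa, so δP = 0.0484 × 6610 = 320 Pa.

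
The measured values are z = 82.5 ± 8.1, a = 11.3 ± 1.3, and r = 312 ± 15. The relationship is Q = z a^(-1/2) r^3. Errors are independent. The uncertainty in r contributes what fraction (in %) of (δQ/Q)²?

61.6%

(δQ/Q)² = (1·δz/z)² + (−½·δa/a)² + (3·δr/r)²
  z term: (1×0.0982)² = 0.00964
  a term: (-0.5×0.115)² = 0.00331
  r term: (3×0.0481)² = 0.0208
Total = 0.0338. Share from r = 0.0208/0.0338 = 0.616.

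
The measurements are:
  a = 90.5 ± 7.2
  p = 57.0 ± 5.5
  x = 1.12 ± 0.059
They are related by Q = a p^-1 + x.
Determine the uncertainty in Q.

Let w = a·p^-1 = 1.59. δw/w = √((1·δa/a)² + (-1·δp/p)²) = √(0.00633 + 0.00931) = 0.125, so δw = 0.199.
Q = w + x: δQ = √(δw² + δx²) = √(0.0394 + 0.00348) = 0.207

0.207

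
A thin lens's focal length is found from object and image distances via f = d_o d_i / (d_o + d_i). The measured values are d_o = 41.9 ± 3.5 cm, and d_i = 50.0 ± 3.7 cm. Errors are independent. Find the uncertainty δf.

1.29 cm

∂f/∂d_o = (d_i/(d_o+d_i))² = 0.296;  ∂f/∂d_i = (d_o/(d_o+d_i))² = 0.208
δf = √((∂f/∂d_o · δd_o)² + (∂f/∂d_i · δd_i)²) = √(1.07 + 0.592) = 1.29 cm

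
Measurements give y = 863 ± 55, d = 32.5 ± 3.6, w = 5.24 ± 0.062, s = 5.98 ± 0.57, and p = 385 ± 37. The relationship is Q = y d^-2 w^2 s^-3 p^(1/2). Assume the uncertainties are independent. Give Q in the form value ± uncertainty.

2.06 ± 0.764

For a monomial Q ∝ y, d^-2, w^2, s^-3, p^(1/2), fractional errors add in quadrature:
  (1·δy/y)² = (1×0.0637)² = 0.00406;  (-2·δd/d)² = (-2×0.111)² = 0.0491;  (2·δw/w)² = (2×0.0118)² = 0.000560;  (-3·δs/s)² = (-3×0.0953)² = 0.0818;  (½·δp/p)² = (0.5×0.0961)² = 0.00231
δQ/Q = √(0.138) = 0.371
Q = 2.06, so δQ = 0.371 × 2.06 = 0.764.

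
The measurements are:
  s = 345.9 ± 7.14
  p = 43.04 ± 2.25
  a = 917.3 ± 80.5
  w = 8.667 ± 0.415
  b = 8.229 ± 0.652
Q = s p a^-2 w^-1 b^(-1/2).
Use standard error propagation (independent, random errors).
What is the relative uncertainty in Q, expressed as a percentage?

19.4%

Products/powers → add relative errors in quadrature, weighted by exponent:
  (1·δs/s)² = (1×0.0206)² = 0.000426;  (1·δp/p)² = (1×0.0523)² = 0.00273;  (-2·δa/a)² = (-2×0.0878)² = 0.0308;  (-1·δw/w)² = (-1×0.0479)² = 0.00229;  (−½·δb/b)² = (-0.5×0.0792)² = 0.00157
δQ/Q = √(0.0378) = 0.194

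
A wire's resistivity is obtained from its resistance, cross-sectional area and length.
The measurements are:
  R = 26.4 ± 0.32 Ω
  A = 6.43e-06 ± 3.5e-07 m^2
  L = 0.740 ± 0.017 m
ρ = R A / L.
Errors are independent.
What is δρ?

Relative error in a monomial: (δρ/ρ)² = Σ (nᵢ · δxᵢ/xᵢ)².
  (1·δR/R)² = (1×0.0121)² = 0.000147;  (1·δA/A)² = (1×0.0544)² = 0.00296;  (-1·δL/L)² = (-1×0.0230)² = 0.000528
δρ/ρ = √(0.00364) = 0.0603
ρ = 0.000229 Ω·m, so δρ = 0.0603 × 0.000229 = 1.38e-05 Ω·m.

1.38e-05 Ω·m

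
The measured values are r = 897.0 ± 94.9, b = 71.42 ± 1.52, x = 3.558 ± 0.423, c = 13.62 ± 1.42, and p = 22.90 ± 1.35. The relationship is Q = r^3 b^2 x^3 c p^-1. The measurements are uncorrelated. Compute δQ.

Relative error in a monomial: (δQ/Q)² = Σ (nᵢ · δxᵢ/xᵢ)².
  (3·δr/r)² = (3×0.106)² = 0.101;  (2·δb/b)² = (2×0.0213)² = 0.00181;  (3·δx/x)² = (3×0.119)² = 0.127;  (1·δc/c)² = (1×0.104)² = 0.0109;  (-1·δp/p)² = (-1×0.0590)² = 0.00348
δQ/Q = √(0.244) = 0.494
Q = 9.862e+13, so δQ = 0.494 × 9.862e+13 = 4.87e+13.

4.87e+13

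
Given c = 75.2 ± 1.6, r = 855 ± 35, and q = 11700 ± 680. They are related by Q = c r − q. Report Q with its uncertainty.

Let p = c·r = 64300. δp/p = √((1·δc/c)² + (1·δr/r)²) = √(0.000453 + 0.00168) = 0.0461, so δp = 2970.
Q = p − q: δQ = √(δp² + δq²) = √(8.8e+06 + 4.62e+05) = 3040
Q = 52600.

52600 ± 3040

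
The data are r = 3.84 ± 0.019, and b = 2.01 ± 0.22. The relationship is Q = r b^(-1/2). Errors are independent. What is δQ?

0.149

Since Q is a product/quotient, work with relative uncertainties:
  (1·δr/r)² = (1×0.00495)² = 2.45e-05;  (−½·δb/b)² = (-0.5×0.109)² = 0.00299
δQ/Q = √(0.00302) = 0.0549
Q = 2.71, so δQ = 0.0549 × 2.71 = 0.149.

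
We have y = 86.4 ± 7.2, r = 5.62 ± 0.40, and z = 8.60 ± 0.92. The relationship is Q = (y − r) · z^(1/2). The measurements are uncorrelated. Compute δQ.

Let u = y − r = 80.8. δu = √(δy² + δr²) = √(51.8 + 0.160) = 7.21, so δu/u = 0.0893.
Q is then a monomial in u, z:
δQ/Q = √((δu/u)² + (½·δz/z)²) = √(0.00797 + 0.00286) = 0.104
Q = 237, so δQ = 0.104 × 237 = 24.7.

24.7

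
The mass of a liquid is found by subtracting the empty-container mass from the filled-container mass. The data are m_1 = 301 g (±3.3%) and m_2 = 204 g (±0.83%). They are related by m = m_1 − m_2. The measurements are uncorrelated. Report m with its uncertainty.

Sums and differences: (δm)² = Σ (cᵢ δxᵢ)².
  (δm_1)² = 98.7;  (δm_2)² = 2.87
δm = √(102) = 10.1 g
m = 97.0 g.

97.0 ± 10.1 g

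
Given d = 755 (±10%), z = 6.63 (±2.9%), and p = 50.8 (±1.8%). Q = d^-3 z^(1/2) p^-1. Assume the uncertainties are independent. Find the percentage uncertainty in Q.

30.1%

Products/powers → add relative errors in quadrature, weighted by exponent:
  (-3·δd/d)² = (-3×0.100)² = 0.0900;  (½·δz/z)² = (0.5×0.0290)² = 0.000210;  (-1·δp/p)² = (-1×0.0180)² = 0.000324
δQ/Q = √(0.0905) = 0.301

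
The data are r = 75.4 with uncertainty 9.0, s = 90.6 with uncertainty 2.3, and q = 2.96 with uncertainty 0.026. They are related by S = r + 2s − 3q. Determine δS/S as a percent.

For a sum/difference, combine absolute errors in quadrature:
  (δr)² = 81.0;  (2·δs)² = 21.2;  (3·δq)² = 0.00608
δS = √(102) = 10.1
S = 248, so δS/S = 10.1/248 = 0.0408.

4.08%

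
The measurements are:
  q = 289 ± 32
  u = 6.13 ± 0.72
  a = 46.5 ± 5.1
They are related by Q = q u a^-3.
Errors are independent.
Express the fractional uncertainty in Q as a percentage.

36.6%

Each factor contributes (exponent × relative error)² to (δQ/Q)²:
  (1·δq/q)² = (1×0.111)² = 0.0123;  (1·δu/u)² = (1×0.117)² = 0.0138;  (-3·δa/a)² = (-3×0.110)² = 0.108
δQ/Q = √(0.134) = 0.366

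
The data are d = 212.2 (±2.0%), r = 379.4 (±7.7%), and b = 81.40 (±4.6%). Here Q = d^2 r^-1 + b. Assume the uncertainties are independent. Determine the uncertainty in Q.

11.0

Let p = d^2·r^-1 = 118.7. δp/p = √((2·δd/d)² + (-1·δr/r)²) = √(0.00160 + 0.00593) = 0.0868, so δp = 10.3.
Q = p + b: δQ = √(δp² + δb²) = √(106 + 14.0) = 11.0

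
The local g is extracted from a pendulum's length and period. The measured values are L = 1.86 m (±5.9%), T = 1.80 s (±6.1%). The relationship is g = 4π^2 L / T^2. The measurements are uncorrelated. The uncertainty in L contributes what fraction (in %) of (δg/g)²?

(δg/g)² = (1·δL/L)² + (-2·δT/T)²
  L term: (1×0.0590)² = 0.00348
  T term: (-2×0.0610)² = 0.0149
Total = 0.0184. Share from L = 0.00348/0.0184 = 0.190.

19.0%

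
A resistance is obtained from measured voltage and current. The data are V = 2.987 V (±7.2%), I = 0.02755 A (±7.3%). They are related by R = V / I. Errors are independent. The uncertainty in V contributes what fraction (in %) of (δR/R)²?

(δR/R)² = (1·δV/V)² + (-1·δI/I)²
  V term: (1×0.0720)² = 0.00518
  I term: (-1×0.0730)² = 0.00533
Total = 0.0105. Share from V = 0.00518/0.0105 = 0.493.

49.3%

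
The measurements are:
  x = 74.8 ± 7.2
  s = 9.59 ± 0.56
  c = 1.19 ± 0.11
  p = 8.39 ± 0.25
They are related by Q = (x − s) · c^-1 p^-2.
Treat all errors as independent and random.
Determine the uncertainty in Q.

0.122

Let u = x − s = 65.2. δu = √(δx² + δs²) = √(51.8 + 0.314) = 7.22, so δu/u = 0.111.
Q is then a monomial in u, c, p:
δQ/Q = √((δu/u)² + (-1·δc/c)² + (-2·δp/p)²) = √(0.0123 + 0.00854 + 0.00355) = 0.156
Q = 0.778, so δQ = 0.156 × 0.778 = 0.122.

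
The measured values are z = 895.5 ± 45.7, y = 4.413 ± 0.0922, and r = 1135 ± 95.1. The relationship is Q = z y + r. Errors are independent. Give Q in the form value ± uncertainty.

5087 ± 238

Let p = z·y = 3952. δp/p = √((1·δz/z)² + (1·δy/y)²) = √(0.00260 + 0.000437) = 0.0551, so δp = 218.
Q = p + r: δQ = √(δp² + δr²) = √(47500 + 9040) = 238
Q = 5087.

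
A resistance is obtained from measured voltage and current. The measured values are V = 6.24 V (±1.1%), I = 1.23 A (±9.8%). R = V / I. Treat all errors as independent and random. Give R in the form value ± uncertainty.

5.07 ± 0.500 Ω

Each factor contributes (exponent × relative error)² to (δR/R)²:
  (1·δV/V)² = (1×0.0110)² = 0.000121;  (-1·δI/I)² = (-1×0.0980)² = 0.00960
δR/R = √(0.00973) = 0.0986
R = 5.07 Ω, so δR = 0.0986 × 5.07 = 0.500 Ω.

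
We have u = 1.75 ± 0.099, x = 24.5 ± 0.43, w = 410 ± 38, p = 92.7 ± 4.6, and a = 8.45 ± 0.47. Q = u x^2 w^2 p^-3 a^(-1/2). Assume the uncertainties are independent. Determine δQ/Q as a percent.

For a monomial Q ∝ u, x^2, w^2, p^-3, a^(-1/2), fractional errors add in quadrature:
  (1·δu/u)² = (1×0.0566)² = 0.00320;  (2·δx/x)² = (2×0.0176)² = 0.00123;  (2·δw/w)² = (2×0.0927)² = 0.0344;  (-3·δp/p)² = (-3×0.0496)² = 0.0222;  (−½·δa/a)² = (-0.5×0.0556)² = 0.000773
δQ/Q = √(0.0617) = 0.248

24.8%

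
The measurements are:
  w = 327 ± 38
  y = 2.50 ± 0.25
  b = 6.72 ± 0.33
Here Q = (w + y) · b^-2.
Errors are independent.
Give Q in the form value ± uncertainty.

7.30 ± 1.11

Let u = w + y = 330. δu = √(δw² + δy²) = √(1440 + 0.0625) = 38.0, so δu/u = 0.115.
Q is then a monomial in u, b:
δQ/Q = √((δu/u)² + (-2·δb/b)²) = √(0.0133 + 0.00965) = 0.151
Q = 7.30, so δQ = 0.151 × 7.30 = 1.11.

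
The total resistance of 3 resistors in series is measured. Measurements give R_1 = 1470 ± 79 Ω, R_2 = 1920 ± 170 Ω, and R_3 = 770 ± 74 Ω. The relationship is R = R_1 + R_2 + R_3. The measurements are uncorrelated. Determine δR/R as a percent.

Absolute uncertainties add in quadrature for a linear combination:
  (δR_1)² = 6240;  (δR_2)² = 28900;  (δR_3)² = 5480
δR = √(40600) = 202 Ω
R = 4160 Ω, so δR/R = 202/4160 = 0.0484.

4.84%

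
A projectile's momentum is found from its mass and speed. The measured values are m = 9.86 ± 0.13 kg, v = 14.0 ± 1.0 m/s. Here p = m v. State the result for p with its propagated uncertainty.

Relative error in a monomial: (δp/p)² = Σ (nᵢ · δxᵢ/xᵢ)².
  (1·δm/m)² = (1×0.0132)² = 0.000174;  (1·δv/v)² = (1×0.0714)² = 0.00510
δp/p = √(0.00528) = 0.0726
p = 138 kg·m/s, so δp = 0.0726 × 138 = 10.0 kg·m/s.

138 ± 10.0 kg·m/s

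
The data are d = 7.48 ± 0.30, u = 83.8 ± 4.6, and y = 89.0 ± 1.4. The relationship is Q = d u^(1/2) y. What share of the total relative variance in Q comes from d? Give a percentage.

61.6%

(δQ/Q)² = (1·δd/d)² + (½·δu/u)² + (1·δy/y)²
  d term: (1×0.0401)² = 0.00161
  u term: (0.5×0.0549)² = 0.000753
  y term: (1×0.0157)² = 0.000247
Total = 0.00261. Share from d = 0.00161/0.00261 = 0.616.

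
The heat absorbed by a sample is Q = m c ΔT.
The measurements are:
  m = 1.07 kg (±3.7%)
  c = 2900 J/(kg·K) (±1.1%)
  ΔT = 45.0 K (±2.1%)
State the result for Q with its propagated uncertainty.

(1.40 ± 0.0614) × 10^5 J

For a monomial Q ∝ m, c, ΔT, fractional errors add in quadrature:
  (1·δm/m)² = (1×0.0370)² = 0.00137;  (1·δc/c)² = (1×0.0110)² = 0.000121;  (1·δΔT/ΔT)² = (1×0.0210)² = 0.000441
δQ/Q = √(0.00193) = 0.0439
Q = 1.4e+05 J, so δQ = 0.0439 × 1.4e+05 = 6140 J.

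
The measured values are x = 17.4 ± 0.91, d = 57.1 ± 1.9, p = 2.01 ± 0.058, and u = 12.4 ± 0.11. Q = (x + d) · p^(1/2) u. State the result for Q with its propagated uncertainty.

Let w = x + d = 74.5. δw = √(δx² + δd²) = √(0.828 + 3.61) = 2.11, so δw/w = 0.0283.
Q is then a monomial in w, p, u:
δQ/Q = √((δw/w)² + (½·δp/p)² + (1·δu/u)²) = √(0.000800 + 0.000208 + 7.87e-05) = 0.0330
Q = 1310, so δQ = 0.0330 × 1310 = 43.2.

1310 ± 43.2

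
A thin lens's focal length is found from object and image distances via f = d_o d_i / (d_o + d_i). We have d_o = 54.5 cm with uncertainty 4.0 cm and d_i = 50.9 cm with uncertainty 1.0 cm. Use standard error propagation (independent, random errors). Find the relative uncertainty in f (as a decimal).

0.0369

∂f/∂d_o = (d_i/(d_o+d_i))² = 0.233;  ∂f/∂d_i = (d_o/(d_o+d_i))² = 0.267
δf = √((∂f/∂d_o · δd_o)² + (∂f/∂d_i · δd_i)²) = √(0.870 + 0.0715) = 0.970 cm
f = 26.3 cm, so δf/f = 0.970/26.3 = 0.0369.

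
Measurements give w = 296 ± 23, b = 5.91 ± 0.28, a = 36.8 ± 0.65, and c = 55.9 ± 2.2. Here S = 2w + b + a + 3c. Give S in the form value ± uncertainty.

Each term contributes (cᵢ δxᵢ)² to (δS)²:
  (2·δw)² = 2120;  (δb)² = 0.0784;  (δa)² = 0.423;  (3·δc)² = 43.6
δS = √(2160) = 46.5
S = 802.

802 ± 46.5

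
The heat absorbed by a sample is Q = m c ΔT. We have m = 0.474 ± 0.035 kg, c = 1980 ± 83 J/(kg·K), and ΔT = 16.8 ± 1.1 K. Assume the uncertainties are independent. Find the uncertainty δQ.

Each factor contributes (exponent × relative error)² to (δQ/Q)²:
  (1·δm/m)² = (1×0.0738)² = 0.00545;  (1·δc/c)² = (1×0.0419)² = 0.00176;  (1·δΔT/ΔT)² = (1×0.0655)² = 0.00429
δQ/Q = √(0.0115) = 0.107
Q = 15800 J, so δQ = 0.107 × 15800 = 1690 J.

1690 J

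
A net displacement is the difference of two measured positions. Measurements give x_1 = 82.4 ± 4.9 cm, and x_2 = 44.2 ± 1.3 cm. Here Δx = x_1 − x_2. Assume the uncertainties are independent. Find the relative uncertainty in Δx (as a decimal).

0.133

Sums and differences: (δΔx)² = Σ (cᵢ δxᵢ)².
  (δx_1)² = 24.0;  (δx_2)² = 1.69
δΔx = √(25.7) = 5.07 cm
Δx = 38.2 cm, so δΔx/Δx = 5.07/38.2 = 0.133.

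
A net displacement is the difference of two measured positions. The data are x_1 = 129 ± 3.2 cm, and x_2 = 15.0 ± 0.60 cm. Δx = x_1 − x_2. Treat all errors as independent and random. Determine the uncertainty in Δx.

Each term contributes (cᵢ δxᵢ)² to (δΔx)²:
  (δx_1)² = 10.2;  (δx_2)² = 0.360
δΔx = √(10.6) = 3.26 cm

3.26 cm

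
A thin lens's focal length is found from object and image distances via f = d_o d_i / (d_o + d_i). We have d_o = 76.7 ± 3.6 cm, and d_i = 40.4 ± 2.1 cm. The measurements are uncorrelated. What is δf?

∂f/∂d_o = (d_i/(d_o+d_i))² = 0.119;  ∂f/∂d_i = (d_o/(d_o+d_i))² = 0.429
δf = √((∂f/∂d_o · δd_o)² + (∂f/∂d_i · δd_i)²) = √(0.184 + 0.812) = 0.998 cm

0.998 cm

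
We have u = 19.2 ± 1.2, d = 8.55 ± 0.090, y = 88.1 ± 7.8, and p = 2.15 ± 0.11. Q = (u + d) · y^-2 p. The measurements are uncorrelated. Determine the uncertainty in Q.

0.00146

Let w = u + d = 27.8. δw = √(δu² + δd²) = √(1.44 + 0.00810) = 1.20, so δw/w = 0.0434.
Q is then a monomial in w, y, p:
δQ/Q = √((δw/w)² + (-2·δy/y)² + (1·δp/p)²) = √(0.00188 + 0.0314 + 0.00262) = 0.189
Q = 0.00769, so δQ = 0.189 × 0.00769 = 0.00146.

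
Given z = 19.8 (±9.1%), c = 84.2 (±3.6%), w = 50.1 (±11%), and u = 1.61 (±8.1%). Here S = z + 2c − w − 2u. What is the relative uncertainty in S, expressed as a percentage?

Absolute uncertainties add in quadrature for a linear combination:
  (δz)² = 3.25;  (2·δc)² = 36.8;  (δw)² = 30.4;  (2·δu)² = 0.0680
δS = √(70.4) = 8.39
S = 135, so δS/S = 8.39/135 = 0.0622.

6.22%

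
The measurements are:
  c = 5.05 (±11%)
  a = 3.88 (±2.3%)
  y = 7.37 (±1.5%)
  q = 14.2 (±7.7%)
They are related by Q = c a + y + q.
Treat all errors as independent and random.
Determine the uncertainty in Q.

2.46

Let p = c·a = 19.6. δp/p = √((1·δc/c)² + (1·δa/a)²) = √(0.0121 + 0.000529) = 0.112, so δp = 2.20.
Q = p + y + q: δQ = √(δp² + δy² + δq²) = √(4.85 + 0.0122 + 1.20) = 2.46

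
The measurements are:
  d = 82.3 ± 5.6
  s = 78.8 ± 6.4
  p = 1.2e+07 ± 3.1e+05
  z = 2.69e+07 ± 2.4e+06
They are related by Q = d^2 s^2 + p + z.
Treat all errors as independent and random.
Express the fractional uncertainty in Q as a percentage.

11.4%

Let w = d^2·s^2 = 4.21e+07. δw/w = √((2·δd/d)² + (2·δs/s)²) = √(0.0185 + 0.0264) = 0.212, so δw = 8.91e+06.
Q = w + p + z: δQ = √(δw² + δp² + δz²) = √(7.94e+13 + 9.61e+10 + 5.76e+12) = 9.24e+06
Q = 8.1e+07, so δQ/Q = 9.24e+06/8.1e+07 = 0.114.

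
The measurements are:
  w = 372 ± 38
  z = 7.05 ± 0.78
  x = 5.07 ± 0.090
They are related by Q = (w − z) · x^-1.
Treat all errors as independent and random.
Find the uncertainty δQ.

7.60

Let u = w − z = 365. δu = √(δw² + δz²) = √(1440 + 0.608) = 38.0, so δu/u = 0.104.
Q is then a monomial in u, x:
δQ/Q = √((δu/u)² + (-1·δx/x)²) = √(0.0108 + 0.000315) = 0.106
Q = 72.0, so δQ = 0.106 × 72.0 = 7.60.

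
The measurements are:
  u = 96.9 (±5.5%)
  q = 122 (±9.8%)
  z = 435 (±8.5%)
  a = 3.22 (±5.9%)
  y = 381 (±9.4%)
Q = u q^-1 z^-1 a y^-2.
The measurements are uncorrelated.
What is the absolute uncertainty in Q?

Relative error in a monomial: (δQ/Q)² = Σ (nᵢ · δxᵢ/xᵢ)².
  (1·δu/u)² = (1×0.0550)² = 0.00302;  (-1·δq/q)² = (-1×0.0980)² = 0.00960;  (-1·δz/z)² = (-1×0.0850)² = 0.00723;  (1·δa/a)² = (1×0.0590)² = 0.00348;  (-2·δy/y)² = (-2×0.0940)² = 0.0353
δQ/Q = √(0.0587) = 0.242
Q = 4.05e-08, so δQ = 0.242 × 4.05e-08 = 9.81e-09.

9.81e-09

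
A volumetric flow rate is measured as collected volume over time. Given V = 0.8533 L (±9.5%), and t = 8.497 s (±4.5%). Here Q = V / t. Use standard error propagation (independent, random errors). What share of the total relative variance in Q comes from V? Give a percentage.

81.7%

(δQ/Q)² = (1·δV/V)² + (-1·δt/t)²
  V term: (1×0.0950)² = 0.00903
  t term: (-1×0.0450)² = 0.00202
Total = 0.0111. Share from V = 0.00903/0.0111 = 0.817.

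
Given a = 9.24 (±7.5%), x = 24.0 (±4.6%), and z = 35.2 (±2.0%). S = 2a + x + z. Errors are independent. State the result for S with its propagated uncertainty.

Sums and differences: (δS)² = Σ (cᵢ δxᵢ)².
  (2·δa)² = 1.92;  (δx)² = 1.22;  (δz)² = 0.496
δS = √(3.64) = 1.91
S = 77.7.

77.7 ± 1.91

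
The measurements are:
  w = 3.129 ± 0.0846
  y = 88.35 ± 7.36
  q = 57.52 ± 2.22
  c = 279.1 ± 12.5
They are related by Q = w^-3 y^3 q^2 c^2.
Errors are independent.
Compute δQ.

Relative error in a monomial: (δQ/Q)² = Σ (nᵢ · δxᵢ/xᵢ)².
  (-3·δw/w)² = (-3×0.0270)² = 0.00658;  (3·δy/y)² = (3×0.0833)² = 0.0625;  (2·δq/q)² = (2×0.0386)² = 0.00596;  (2·δc/c)² = (2×0.0448)² = 0.00802
δQ/Q = √(0.0830) = 0.288
Q = 5.802e+12, so δQ = 0.288 × 5.802e+12 = 1.67e+12.

1.67e+12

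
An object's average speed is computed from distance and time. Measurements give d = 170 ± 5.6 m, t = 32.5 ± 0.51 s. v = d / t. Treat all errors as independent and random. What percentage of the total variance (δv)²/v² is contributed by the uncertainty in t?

18.5%

(δv/v)² = (1·δd/d)² + (-1·δt/t)²
  d term: (1×0.0329)² = 0.00109
  t term: (-1×0.0157)² = 0.000246
Total = 0.00133. Share from t = 0.000246/0.00133 = 0.185.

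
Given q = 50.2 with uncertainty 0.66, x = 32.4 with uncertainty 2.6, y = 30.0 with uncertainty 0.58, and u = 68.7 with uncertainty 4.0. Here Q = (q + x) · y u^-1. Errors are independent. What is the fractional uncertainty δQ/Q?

Let w = q + x = 82.6. δw = √(δq² + δx²) = √(0.436 + 6.76) = 2.68, so δw/w = 0.0325.
Q is then a monomial in w, y, u:
δQ/Q = √((δw/w)² + (1·δy/y)² + (-1·δu/u)²) = √(0.00105 + 0.000374 + 0.00339) = 0.0694

0.0694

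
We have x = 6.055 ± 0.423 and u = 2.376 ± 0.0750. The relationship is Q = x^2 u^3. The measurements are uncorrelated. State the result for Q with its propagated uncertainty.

491.8 ± 83.0

Each factor contributes (exponent × relative error)² to (δQ/Q)²:
  (2·δx/x)² = (2×0.0699)² = 0.0195;  (3·δu/u)² = (3×0.0316)² = 0.00897
δQ/Q = √(0.0285) = 0.169
Q = 491.8, so δQ = 0.169 × 491.8 = 83.0.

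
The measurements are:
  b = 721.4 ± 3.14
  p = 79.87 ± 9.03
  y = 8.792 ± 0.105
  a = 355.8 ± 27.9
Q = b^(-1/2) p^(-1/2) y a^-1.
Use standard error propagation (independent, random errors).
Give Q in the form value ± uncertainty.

Each factor contributes (exponent × relative error)² to (δQ/Q)²:
  (−½·δb/b)² = (-0.5×0.00435)² = 4.74e-06;  (−½·δp/p)² = (-0.5×0.113)² = 0.00320;  (1·δy/y)² = (1×0.0119)² = 0.000143;  (-1·δa/a)² = (-1×0.0784)² = 0.00615
δQ/Q = √(0.00949) = 0.0974
Q = 0.0001029, so δQ = 0.0974 × 0.0001029 = 1e-05.

(1.029 ± 0.100) × 10^-4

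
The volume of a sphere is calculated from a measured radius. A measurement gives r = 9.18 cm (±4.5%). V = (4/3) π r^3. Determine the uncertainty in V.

V ∝ r^3, so δV/V = |3| · δr/r = 3 × 0.0450 = 0.135.
V = 3240 cm^3, so δV = 0.135 × 3240 = 437 cm^3.

437 cm^3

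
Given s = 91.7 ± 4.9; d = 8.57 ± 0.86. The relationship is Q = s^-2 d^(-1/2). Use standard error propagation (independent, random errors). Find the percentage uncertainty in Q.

Q is a product of powers, so relative uncertainties combine in quadrature:
  (-2·δs/s)² = (-2×0.0534)² = 0.0114;  (−½·δd/d)² = (-0.5×0.100)² = 0.00252
δQ/Q = √(0.0139) = 0.118

11.8%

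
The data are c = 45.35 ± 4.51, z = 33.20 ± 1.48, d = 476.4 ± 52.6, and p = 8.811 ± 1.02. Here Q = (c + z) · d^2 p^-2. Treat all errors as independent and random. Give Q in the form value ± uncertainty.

229600 ± 74800

Let u = c + z = 78.55. δu = √(δc² + δz²) = √(20.3 + 2.19) = 4.75, so δu/u = 0.0604.
Q is then a monomial in u, d, p:
δQ/Q = √((δu/u)² + (2·δd/d)² + (-2·δp/p)²) = √(0.00365 + 0.0488 + 0.0536) = 0.326
Q = 229600, so δQ = 0.326 × 229600 = 74800.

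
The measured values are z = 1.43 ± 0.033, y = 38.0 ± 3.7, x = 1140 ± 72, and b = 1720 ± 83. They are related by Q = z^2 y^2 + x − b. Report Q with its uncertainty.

2370 ± 601

Let p = z^2·y^2 = 2950. δp/p = √((2·δz/z)² + (2·δy/y)²) = √(0.00213 + 0.0379) = 0.200, so δp = 591.
Q = p + x − b: δQ = √(δp² + δx² + δb²) = √(3.49e+05 + 5180 + 6890) = 601
Q = 2370.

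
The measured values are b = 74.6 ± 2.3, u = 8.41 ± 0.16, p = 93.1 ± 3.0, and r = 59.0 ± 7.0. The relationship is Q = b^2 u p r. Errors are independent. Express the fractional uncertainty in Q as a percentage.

For a monomial Q ∝ b^2, u, p, r, fractional errors add in quadrature:
  (2·δb/b)² = (2×0.0308)² = 0.00380;  (1·δu/u)² = (1×0.0190)² = 0.000362;  (1·δp/p)² = (1×0.0322)² = 0.00104;  (1·δr/r)² = (1×0.119)² = 0.0141
δQ/Q = √(0.0193) = 0.139

13.9%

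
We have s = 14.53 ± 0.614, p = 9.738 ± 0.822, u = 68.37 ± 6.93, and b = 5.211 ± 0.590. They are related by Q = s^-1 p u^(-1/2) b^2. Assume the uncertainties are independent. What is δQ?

0.551

Products/powers → add relative errors in quadrature, weighted by exponent:
  (-1·δs/s)² = (-1×0.0423)² = 0.00179;  (1·δp/p)² = (1×0.0844)² = 0.00713;  (−½·δu/u)² = (-0.5×0.101)² = 0.00257;  (2·δb/b)² = (2×0.113)² = 0.0513
δQ/Q = √(0.0628) = 0.251
Q = 2.201, so δQ = 0.251 × 2.201 = 0.551.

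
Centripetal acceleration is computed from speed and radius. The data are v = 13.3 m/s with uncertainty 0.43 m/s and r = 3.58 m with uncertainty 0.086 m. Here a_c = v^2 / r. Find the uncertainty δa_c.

Each factor contributes (exponent × relative error)² to (δa_c/a_c)²:
  (2·δv/v)² = (2×0.0323)² = 0.00418;  (-1·δr/r)² = (-1×0.0240)² = 0.000577
δa_c/a_c = √(0.00476) = 0.0690
a_c = 49.4 m/s^2, so δa_c = 0.0690 × 49.4 = 3.41 m/s^2.

3.41 m/s^2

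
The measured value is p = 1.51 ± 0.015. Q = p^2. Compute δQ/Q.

0.0199

Q ∝ p^2, so δQ/Q = |2| · δp/p = 2 × 0.00993 = 0.0199.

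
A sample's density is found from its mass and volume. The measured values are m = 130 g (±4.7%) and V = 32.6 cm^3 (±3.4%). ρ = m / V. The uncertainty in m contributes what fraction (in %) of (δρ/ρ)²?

65.6%

(δρ/ρ)² = (1·δm/m)² + (-1·δV/V)²
  m term: (1×0.0470)² = 0.00221
  V term: (-1×0.0340)² = 0.00116
Total = 0.00336. Share from m = 0.00221/0.00336 = 0.656.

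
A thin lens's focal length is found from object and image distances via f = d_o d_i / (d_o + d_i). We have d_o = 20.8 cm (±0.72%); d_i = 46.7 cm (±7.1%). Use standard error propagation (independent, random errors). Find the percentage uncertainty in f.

∂f/∂d_o = (d_i/(d_o+d_i))² = 0.479;  ∂f/∂d_i = (d_o/(d_o+d_i))² = 0.0950
δf = √((∂f/∂d_o · δd_o)² + (∂f/∂d_i · δd_i)²) = √(0.00514 + 0.0991) = 0.323 cm
f = 14.4 cm, so δf/f = 0.323/14.4 = 0.0224.

2.24%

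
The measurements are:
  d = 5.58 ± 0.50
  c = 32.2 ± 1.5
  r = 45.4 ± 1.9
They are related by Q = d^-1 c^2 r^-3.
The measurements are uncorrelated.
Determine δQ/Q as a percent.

18.0%

Since Q is a product/quotient, work with relative uncertainties:
  (-1·δd/d)² = (-1×0.0896)² = 0.00803;  (2·δc/c)² = (2×0.0466)² = 0.00868;  (-3·δr/r)² = (-3×0.0419)² = 0.0158
δQ/Q = √(0.0325) = 0.180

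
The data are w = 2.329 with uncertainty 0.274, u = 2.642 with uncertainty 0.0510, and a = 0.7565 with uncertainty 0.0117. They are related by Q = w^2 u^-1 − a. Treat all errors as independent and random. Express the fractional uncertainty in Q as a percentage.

Let p = w^2·u^-1 = 2.053. δp/p = √((2·δw/w)² + (-1·δu/u)²) = √(0.0554 + 0.000373) = 0.236, so δp = 0.485.
Q = p − a: δQ = √(δp² + δa²) = √(0.235 + 0.000137) = 0.485
Q = 1.297, so δQ/Q = 0.485/1.297 = 0.374.

37.4%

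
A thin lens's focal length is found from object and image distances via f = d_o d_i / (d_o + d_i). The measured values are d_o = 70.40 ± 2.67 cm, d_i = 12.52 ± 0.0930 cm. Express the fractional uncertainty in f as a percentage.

∂f/∂d_o = (d_i/(d_o+d_i))² = 0.0228;  ∂f/∂d_i = (d_o/(d_o+d_i))² = 0.721
δf = √((∂f/∂d_o · δd_o)² + (∂f/∂d_i · δd_i)²) = √(0.00371 + 0.00449) = 0.0905 cm
f = 10.63 cm, so δf/f = 0.0905/10.63 = 0.00852.

0.852%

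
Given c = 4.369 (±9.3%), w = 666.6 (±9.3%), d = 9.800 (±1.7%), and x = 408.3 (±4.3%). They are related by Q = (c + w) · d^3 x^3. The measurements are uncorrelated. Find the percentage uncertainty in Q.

16.7%

Let u = c + w = 671.0. δu = √(δc² + δw²) = √(0.165 + 3840) = 62.0, so δu/u = 0.0924.
Q is then a monomial in u, d, x:
δQ/Q = √((δu/u)² + (3·δd/d)² + (3·δx/x)²) = √(0.00854 + 0.00260 + 0.0166) = 0.167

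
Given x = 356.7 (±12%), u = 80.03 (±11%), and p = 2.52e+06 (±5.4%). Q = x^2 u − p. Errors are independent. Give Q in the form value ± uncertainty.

(7.663 ± 2.69) × 10^6

Let w = x^2·u = 1.018e+07. δw/w = √((2·δx/x)² + (1·δu/u)²) = √(0.0576 + 0.0121) = 0.264, so δw = 2.69e+06.
Q = w − p: δQ = √(δw² + δp²) = √(7.23e+12 + 1.85e+10) = 2.69e+06
Q = 7.663e+06.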